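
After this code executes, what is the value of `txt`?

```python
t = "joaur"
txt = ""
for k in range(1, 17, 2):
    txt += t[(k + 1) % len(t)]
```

'aroujaro'

k=1: add t[2]='a' → 'a'
k=3: add t[4]='r' → 'ar'
k=5: add t[1]='o' → 'aro'
k=7: add t[3]='u' → 'arou'
k=9: add t[0]='j' → 'arouj'
k=11: add t[2]='a' → 'arouja'
k=13: add t[4]='r' → 'aroujar'
k=15: add t[1]='o' → 'aroujaro'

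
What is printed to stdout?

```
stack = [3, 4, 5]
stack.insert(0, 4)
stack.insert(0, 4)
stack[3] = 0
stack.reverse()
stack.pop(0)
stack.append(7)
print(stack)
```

insert 4 at 0 → [4, 3, 4, 5]
insert 4 at 0 → [4, 4, 3, 4, 5]
stack[3] = 0 → [4, 4, 3, 0, 5]
reverse → [5, 0, 3, 4, 4]
pop(0) removes 5 → [0, 3, 4, 4]
append 7 → [0, 3, 4, 4, 7]

[0, 3, 4, 4, 7]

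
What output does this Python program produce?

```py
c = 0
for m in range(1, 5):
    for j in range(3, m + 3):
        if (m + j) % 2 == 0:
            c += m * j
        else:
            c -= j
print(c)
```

m=1,j=3: even sum, c = 0+3 = 3
m=2,j=3: odd sum, c = 3-3 = 0
m=2,j=4: even sum, c = 0+8 = 8
m=3,j=3: even sum, c = 8+9 = 17
m=3,j=4: odd sum, c = 17-4 = 13
m=3,j=5: even sum, c = 13+15 = 28
m=4,j=3: odd sum, c = 28-3 = 25
m=4,j=4: even sum, c = 25+16 = 41
m=4,j=5: odd sum, c = 41-5 = 36
m=4,j=6: even sum, c = 36+24 = 60

60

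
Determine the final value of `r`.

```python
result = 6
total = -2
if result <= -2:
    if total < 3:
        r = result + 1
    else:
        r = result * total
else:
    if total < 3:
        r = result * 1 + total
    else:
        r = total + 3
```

4

result=6, total=-2
result <= -2 is False; total < 3 is True
→ r = result * 1 + total = 4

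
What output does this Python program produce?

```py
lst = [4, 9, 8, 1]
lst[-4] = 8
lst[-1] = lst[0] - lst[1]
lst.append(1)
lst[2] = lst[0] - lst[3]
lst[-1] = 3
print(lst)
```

[8, 9, 9, -1, 3]

lst[-4] = 8 → [8, 9, 8, 1]
lst[-1] = lst[0]-lst[1] = 8-9 = -1 → [8, 9, 8, -1]
append 1 → [8, 9, 8, -1, 1]
lst[2] = lst[0]-lst[3] = 8-(-1) = 9 → [8, 9, 9, -1, 1]
lst[-1] = 3 → [8, 9, 9, -1, 3]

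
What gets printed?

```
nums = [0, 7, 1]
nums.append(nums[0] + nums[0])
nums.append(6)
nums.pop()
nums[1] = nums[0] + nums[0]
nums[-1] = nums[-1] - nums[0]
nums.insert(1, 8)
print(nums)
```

append nums[0]+nums[0] = 0+0 = 0 → [0, 7, 1, 0]
append 6 → [0, 7, 1, 0, 6]
pop() removes 6 → [0, 7, 1, 0]
nums[1] = nums[0]+nums[0] = 0+0 = 0 → [0, 0, 1, 0]
nums[-1] = nums[-1]-nums[0] = 0-0 = 0 → [0, 0, 1, 0]
insert 8 at 1 → [0, 8, 0, 1, 0]

[0, 8, 0, 1, 0]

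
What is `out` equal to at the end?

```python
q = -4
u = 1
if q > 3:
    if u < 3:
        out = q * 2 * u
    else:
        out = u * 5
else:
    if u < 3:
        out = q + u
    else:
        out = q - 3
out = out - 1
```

q=-4, u=1
q > 3 is False; u < 3 is True
→ out = q + u = -3
out = (-3)-1 = -4

-4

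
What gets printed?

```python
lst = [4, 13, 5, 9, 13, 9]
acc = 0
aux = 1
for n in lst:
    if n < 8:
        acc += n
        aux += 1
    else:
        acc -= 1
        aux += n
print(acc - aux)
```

-42

n=4: <8, acc = 0+4 = 4; aux=2
n=13: not <8, acc = 4-1 = 3; aux=15
n=5: <8, acc = 3+5 = 8; aux=16
n=9: not <8, acc = 8-1 = 7; aux=25
n=13: not <8, acc = 7-1 = 6; aux=38
n=9: not <8, acc = 6-1 = 5; aux=47
acc-aux = 5-47 = -42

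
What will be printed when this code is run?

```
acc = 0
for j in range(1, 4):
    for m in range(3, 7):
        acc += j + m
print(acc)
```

78

j=1,m=3: acc = 0+4 = 4
j=1,m=4: acc = 4+5 = 9
j=1,m=5: acc = 9+6 = 15
j=1,m=6: acc = 15+7 = 22
j=2,m=3: acc = 22+5 = 27
j=2,m=4: acc = 27+6 = 33
j=2,m=5: acc = 33+7 = 40
j=2,m=6: acc = 40+8 = 48
j=3,m=3: acc = 48+6 = 54
j=3,m=4: acc = 54+7 = 61
j=3,m=5: acc = 61+8 = 69
j=3,m=6: acc = 69+9 = 78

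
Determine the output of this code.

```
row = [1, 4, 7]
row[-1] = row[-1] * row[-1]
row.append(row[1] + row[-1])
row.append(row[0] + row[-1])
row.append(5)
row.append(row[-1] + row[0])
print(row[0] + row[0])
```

row[-1] = row[-1]*row[-1] = 7*7 = 49 → [1, 4, 49]
append row[1]+row[-1] = 4+49 = 53 → [1, 4, 49, 53]
append row[0]+row[-1] = 1+53 = 54 → [1, 4, 49, 53, 54]
append 5 → [1, 4, 49, 53, 54, 5]
append row[-1]+row[0] = 5+1 = 6 → [1, 4, 49, 53, 54, 5, 6]
row[0]+row[0] = 1+1 = 2

2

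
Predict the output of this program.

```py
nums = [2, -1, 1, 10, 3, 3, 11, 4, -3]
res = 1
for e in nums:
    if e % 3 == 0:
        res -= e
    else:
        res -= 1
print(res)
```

e=2: not %3==0, res = 1-1 = 0
e=-1: not %3==0, res = 0-1 = -1
e=1: not %3==0, res = (-1)-1 = -2
e=10: not %3==0, res = (-2)-1 = -3
e=3: %3==0, res = (-3)-3 = -6
e=3: %3==0, res = (-6)-3 = -9
e=11: not %3==0, res = (-9)-1 = -10
e=4: not %3==0, res = (-10)-1 = -11
e=-3: %3==0, res = (-11)-(-3) = -8

-8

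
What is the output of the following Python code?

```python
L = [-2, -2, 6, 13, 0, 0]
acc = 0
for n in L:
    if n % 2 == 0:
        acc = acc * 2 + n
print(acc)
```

-24

n=-2: even, acc = 0*2+(-2) = -2
n=-2: even, acc = (-2)*2+(-2) = -6
n=6: even, acc = (-6)*2+6 = -6
n=13: not even
n=0: even, acc = (-6)*2+0 = -12
n=0: even, acc = (-12)*2+0 = -24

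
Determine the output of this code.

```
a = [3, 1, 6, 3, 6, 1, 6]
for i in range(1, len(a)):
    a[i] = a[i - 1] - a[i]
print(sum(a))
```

-53

i=1: a[1] = 3-1 = 2 → [3, 2, 6, 3, 6, 1, 6]
i=2: a[2] = 2-6 = -4 → [3, 2, -4, 3, 6, 1, 6]
i=3: a[3] = (-4)-3 = -7 → [3, 2, -4, -7, 6, 1, 6]
i=4: a[4] = (-7)-6 = -13 → [3, 2, -4, -7, -13, 1, 6]
i=5: a[5] = (-13)-1 = -14 → [3, 2, -4, -7, -13, -14, 6]
i=6: a[6] = (-14)-6 = -20 → [3, 2, -4, -7, -13, -14, -20]
sum = -53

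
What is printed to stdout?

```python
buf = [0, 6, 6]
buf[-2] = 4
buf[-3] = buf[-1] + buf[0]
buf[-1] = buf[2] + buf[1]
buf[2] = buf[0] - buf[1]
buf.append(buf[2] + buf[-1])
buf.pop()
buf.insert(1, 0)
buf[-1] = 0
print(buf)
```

[6, 0, 4, 0]

buf[-2] = 4 → [0, 4, 6]
buf[-3] = buf[-1]+buf[0] = 6+0 = 6 → [6, 4, 6]
buf[-1] = buf[2]+buf[1] = 6+4 = 10 → [6, 4, 10]
buf[2] = buf[0]-buf[1] = 6-4 = 2 → [6, 4, 2]
append buf[2]+buf[-1] = 2+2 = 4 → [6, 4, 2, 4]
pop() removes 4 → [6, 4, 2]
insert 0 at 1 → [6, 0, 4, 2]
buf[-1] = 0 → [6, 0, 4, 0]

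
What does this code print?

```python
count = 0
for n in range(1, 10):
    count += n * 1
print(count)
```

45

n=1: count = 0+1*1 = 1
n=2: count = 1+2*1 = 3
n=3: count = 3+3*1 = 6
n=4: count = 6+4*1 = 10
n=5: count = 10+5*1 = 15
n=6: count = 15+6*1 = 21
n=7: count = 21+7*1 = 28
n=8: count = 28+8*1 = 36
n=9: count = 36+9*1 = 45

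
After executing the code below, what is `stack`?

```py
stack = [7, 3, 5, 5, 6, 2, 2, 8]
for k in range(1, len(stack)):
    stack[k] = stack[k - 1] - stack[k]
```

[7, 4, -1, -6, -12, -14, -16, -24]

k=1: stack[1] = 7-3 = 4 → [7, 4, 5, 5, 6, 2, 2, 8]
k=2: stack[2] = 4-5 = -1 → [7, 4, -1, 5, 6, 2, 2, 8]
k=3: stack[3] = (-1)-5 = -6 → [7, 4, -1, -6, 6, 2, 2, 8]
k=4: stack[4] = (-6)-6 = -12 → [7, 4, -1, -6, -12, 2, 2, 8]
k=5: stack[5] = (-12)-2 = -14 → [7, 4, -1, -6, -12, -14, 2, 8]
k=6: stack[6] = (-14)-2 = -16 → [7, 4, -1, -6, -12, -14, -16, 8]
k=7: stack[7] = (-16)-8 = -24 → [7, 4, -1, -6, -12, -14, -16, -24]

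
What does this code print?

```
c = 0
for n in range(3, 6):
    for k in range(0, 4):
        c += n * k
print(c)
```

72

n=3,k=0: c = 0+0 = 0
n=3,k=1: c = 0+3 = 3
n=3,k=2: c = 3+6 = 9
n=3,k=3: c = 9+9 = 18
n=4,k=0: c = 18+0 = 18
n=4,k=1: c = 18+4 = 22
n=4,k=2: c = 22+8 = 30
n=4,k=3: c = 30+12 = 42
n=5,k=0: c = 42+0 = 42
n=5,k=1: c = 42+5 = 47
n=5,k=2: c = 47+10 = 57
n=5,k=3: c = 57+15 = 72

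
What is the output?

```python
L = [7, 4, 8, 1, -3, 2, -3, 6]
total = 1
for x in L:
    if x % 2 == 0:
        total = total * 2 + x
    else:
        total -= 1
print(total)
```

x=7: not even, total = 1-1 = 0
x=4: even, total = 0*2+4 = 4
x=8: even, total = 4*2+8 = 16
x=1: not even, total = 16-1 = 15
x=-3: not even, total = 15-1 = 14
x=2: even, total = 14*2+2 = 30
x=-3: not even, total = 30-1 = 29
x=6: even, total = 29*2+6 = 64

64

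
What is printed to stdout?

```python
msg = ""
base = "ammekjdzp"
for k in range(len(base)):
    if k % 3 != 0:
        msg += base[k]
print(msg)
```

mmkjzp

k=0: skip
k=1: add 'm' → 'm'
k=2: add 'm' → 'mm'
k=3: skip
k=4: add 'k' → 'mmk'
k=5: add 'j' → 'mmkj'
k=6: skip
k=7: add 'z' → 'mmkjz'
k=8: add 'p' → 'mmkjzp'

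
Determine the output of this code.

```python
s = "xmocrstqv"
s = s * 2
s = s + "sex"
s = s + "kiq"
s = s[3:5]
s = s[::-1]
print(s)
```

repeat ×2 → 'xmocrstqvxmocrstqv'
+ 'sex' → 'xmocrstqvxmocrstqvsex'
+ 'kiq' → 'xmocrstqvxmocrstqvsexkiq'
slice [3:5] → 'cr'
reverse → 'rc'

rc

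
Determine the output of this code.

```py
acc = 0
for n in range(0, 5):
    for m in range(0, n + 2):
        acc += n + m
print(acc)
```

85

n=0,m=0: acc = 0+0 = 0
n=0,m=1: acc = 0+1 = 1
n=1,m=0: acc = 1+1 = 2
n=1,m=1: acc = 2+2 = 4
n=1,m=2: acc = 4+3 = 7
n=2,m=0: acc = 7+2 = 9
n=2,m=1: acc = 9+3 = 12
n=2,m=2: acc = 12+4 = 16
n=2,m=3: acc = 16+5 = 21
n=3,m=0: acc = 21+3 = 24
n=3,m=1: acc = 24+4 = 28
n=3,m=2: acc = 28+5 = 33
n=3,m=3: acc = 33+6 = 39
n=3,m=4: acc = 39+7 = 46
n=4,m=0: acc = 46+4 = 50
n=4,m=1: acc = 50+5 = 55
n=4,m=2: acc = 55+6 = 61
n=4,m=3: acc = 61+7 = 68
n=4,m=4: acc = 68+8 = 76
n=4,m=5: acc = 76+9 = 85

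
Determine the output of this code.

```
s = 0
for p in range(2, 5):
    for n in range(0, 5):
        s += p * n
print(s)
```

90

p=2,n=0: s = 0+0 = 0
p=2,n=1: s = 0+2 = 2
p=2,n=2: s = 2+4 = 6
p=2,n=3: s = 6+6 = 12
p=2,n=4: s = 12+8 = 20
p=3,n=0: s = 20+0 = 20
p=3,n=1: s = 20+3 = 23
p=3,n=2: s = 23+6 = 29
p=3,n=3: s = 29+9 = 38
p=3,n=4: s = 38+12 = 50
p=4,n=0: s = 50+0 = 50
p=4,n=1: s = 50+4 = 54
p=4,n=2: s = 54+8 = 62
p=4,n=3: s = 62+12 = 74
p=4,n=4: s = 74+16 = 90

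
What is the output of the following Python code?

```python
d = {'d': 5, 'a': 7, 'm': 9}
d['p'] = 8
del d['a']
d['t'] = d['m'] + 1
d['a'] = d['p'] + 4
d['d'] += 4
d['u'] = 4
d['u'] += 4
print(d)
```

{'d': 9, 'm': 9, 'p': 8, 't': 10, 'a': 12, 'u': 8}

d['p'] = 8 → {'d': 5, 'a': 7, 'm': 9, 'p': 8}
del 'a' → {'d': 5, 'm': 9, 'p': 8}
d['t'] = d['m']+1 = 10 → {'d': 5, 'm': 9, 'p': 8, 't': 10}
d['a'] = d['p']+4 = 12 → {'d': 5, 'm': 9, 'p': 8, 't': 10, 'a': 12}
d['d'] = 5+4 = 9 → {'d': 9, 'm': 9, 'p': 8, 't': 10, 'a': 12}
d['u'] = 4 → {'d': 9, 'm': 9, 'p': 8, 't': 10, 'a': 12, 'u': 4}
d['u'] = 4+4 = 8 → {'d': 9, 'm': 9, 'p': 8, 't': 10, 'a': 12, 'u': 8}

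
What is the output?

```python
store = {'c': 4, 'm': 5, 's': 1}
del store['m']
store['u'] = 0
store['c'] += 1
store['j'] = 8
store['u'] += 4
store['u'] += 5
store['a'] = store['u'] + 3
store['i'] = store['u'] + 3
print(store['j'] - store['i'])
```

del 'm' → {'c': 4, 's': 1}
store['u'] = 0 → {'c': 4, 's': 1, 'u': 0}
store['c'] = 4+1 = 5 → {'c': 5, 's': 1, 'u': 0}
store['j'] = 8 → {'c': 5, 's': 1, 'u': 0, 'j': 8}
store['u'] = 0+4 = 4 → {'c': 5, 's': 1, 'u': 4, 'j': 8}
store['u'] = 4+5 = 9 → {'c': 5, 's': 1, 'u': 9, 'j': 8}
store['a'] = store['u']+3 = 12 → {'c': 5, 's': 1, 'u': 9, 'j': 8, 'a': 12}
store['i'] = store['u']+3 = 12 → {'c': 5, 's': 1, 'u': 9, 'j': 8, 'a': 12, 'i': 12}
store['j']-store['i'] = 8-12 = -4

-4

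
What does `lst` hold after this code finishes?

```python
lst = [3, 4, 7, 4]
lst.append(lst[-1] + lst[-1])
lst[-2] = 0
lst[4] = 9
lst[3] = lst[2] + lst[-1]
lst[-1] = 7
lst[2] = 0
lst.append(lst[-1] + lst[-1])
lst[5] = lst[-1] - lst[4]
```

[3, 4, 0, 16, 7, 7]

append lst[-1]+lst[-1] = 4+4 = 8 → [3, 4, 7, 4, 8]
lst[-2] = 0 → [3, 4, 7, 0, 8]
lst[4] = 9 → [3, 4, 7, 0, 9]
lst[3] = lst[2]+lst[-1] = 7+9 = 16 → [3, 4, 7, 16, 9]
lst[-1] = 7 → [3, 4, 7, 16, 7]
lst[2] = 0 → [3, 4, 0, 16, 7]
append lst[-1]+lst[-1] = 7+7 = 14 → [3, 4, 0, 16, 7, 14]
lst[5] = lst[-1]-lst[4] = 14-7 = 7 → [3, 4, 0, 16, 7, 7]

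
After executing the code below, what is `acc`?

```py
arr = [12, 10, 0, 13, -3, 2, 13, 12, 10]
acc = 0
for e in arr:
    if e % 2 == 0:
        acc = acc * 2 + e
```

e=12: even, acc = 0*2+12 = 12
e=10: even, acc = 12*2+10 = 34
e=0: even, acc = 34*2+0 = 68
e=13: not even
e=-3: not even
e=2: even, acc = 68*2+2 = 138
e=13: not even
e=12: even, acc = 138*2+12 = 288
e=10: even, acc = 288*2+10 = 586

586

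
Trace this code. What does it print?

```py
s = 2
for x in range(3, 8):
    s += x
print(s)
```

x=3: s = 2+3 = 5
x=4: s = 5+4 = 9
x=5: s = 9+5 = 14
x=6: s = 14+6 = 20
x=7: s = 20+7 = 27

27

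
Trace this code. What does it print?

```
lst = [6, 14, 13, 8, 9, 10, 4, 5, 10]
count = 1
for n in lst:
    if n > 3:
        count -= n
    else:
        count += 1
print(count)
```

n=6: >3, count = 1-6 = -5
n=14: >3, count = (-5)-14 = -19
n=13: >3, count = (-19)-13 = -32
n=8: >3, count = (-32)-8 = -40
n=9: >3, count = (-40)-9 = -49
n=10: >3, count = (-49)-10 = -59
n=4: >3, count = (-59)-4 = -63
n=5: >3, count = (-63)-5 = -68
n=10: >3, count = (-68)-10 = -78

-78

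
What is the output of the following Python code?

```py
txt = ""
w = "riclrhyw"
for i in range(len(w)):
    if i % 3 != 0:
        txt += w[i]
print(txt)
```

icrhw

i=0: skip
i=1: add 'i' → 'i'
i=2: add 'c' → 'ic'
i=3: skip
i=4: add 'r' → 'icr'
i=5: add 'h' → 'icrh'
i=6: skip
i=7: add 'w' → 'icrhw'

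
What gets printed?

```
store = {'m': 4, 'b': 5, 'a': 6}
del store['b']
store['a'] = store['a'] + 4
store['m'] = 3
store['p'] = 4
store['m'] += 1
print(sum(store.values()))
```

del 'b' → {'m': 4, 'a': 6}
store['a'] = store['a']+4 = 10 → {'m': 4, 'a': 10}
store['m'] = 3 → {'m': 3, 'a': 10}
store['p'] = 4 → {'m': 3, 'a': 10, 'p': 4}
store['m'] = 3+1 = 4 → {'m': 4, 'a': 10, 'p': 4}
sum of values = 18

18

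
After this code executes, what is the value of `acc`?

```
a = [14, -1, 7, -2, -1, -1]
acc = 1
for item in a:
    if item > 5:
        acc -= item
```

item=14: >5, acc = 1-14 = -13
item=-1: not >5
item=7: >5, acc = (-13)-7 = -20
item=-2: not >5
item=-1: not >5
item=-1: not >5

-20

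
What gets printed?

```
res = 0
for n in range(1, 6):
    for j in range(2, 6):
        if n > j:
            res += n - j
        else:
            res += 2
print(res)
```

38

n=1,j=2: not 1>2, res = 0+2 = 2
n=1,j=3: not 1>3, res = 2+2 = 4
n=1,j=4: not 1>4, res = 4+2 = 6
n=1,j=5: not 1>5, res = 6+2 = 8
n=2,j=2: not 2>2, res = 8+2 = 10
n=2,j=3: not 2>3, res = 10+2 = 12
n=2,j=4: not 2>4, res = 12+2 = 14
n=2,j=5: not 2>5, res = 14+2 = 16
n=3,j=2: 3>2, res = 16+1 = 17
n=3,j=3: not 3>3, res = 17+2 = 19
n=3,j=4: not 3>4, res = 19+2 = 21
n=3,j=5: not 3>5, res = 21+2 = 23
n=4,j=2: 4>2, res = 23+2 = 25
n=4,j=3: 4>3, res = 25+1 = 26
n=4,j=4: not 4>4, res = 26+2 = 28
n=4,j=5: not 4>5, res = 28+2 = 30
n=5,j=2: 5>2, res = 30+3 = 33
n=5,j=3: 5>3, res = 33+2 = 35
n=5,j=4: 5>4, res = 35+1 = 36
n=5,j=5: not 5>5, res = 36+2 = 38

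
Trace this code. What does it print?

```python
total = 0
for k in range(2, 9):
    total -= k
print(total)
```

k=2: total = 0-2 = -2
k=3: total = (-2)-3 = -5
k=4: total = (-5)-4 = -9
k=5: total = (-9)-5 = -14
k=6: total = (-14)-6 = -20
k=7: total = (-20)-7 = -27
k=8: total = (-27)-8 = -35

-35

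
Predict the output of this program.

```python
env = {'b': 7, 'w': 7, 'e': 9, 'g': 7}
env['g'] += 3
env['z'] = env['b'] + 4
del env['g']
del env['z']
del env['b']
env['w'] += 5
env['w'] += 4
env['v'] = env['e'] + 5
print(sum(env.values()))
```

39

env['g'] = 7+3 = 10 → {'b': 7, 'w': 7, 'e': 9, 'g': 10}
env['z'] = env['b']+4 = 11 → {'b': 7, 'w': 7, 'e': 9, 'g': 10, 'z': 11}
del 'g' → {'b': 7, 'w': 7, 'e': 9, 'z': 11}
del 'z' → {'b': 7, 'w': 7, 'e': 9}
del 'b' → {'w': 7, 'e': 9}
env['w'] = 7+5 = 12 → {'w': 12, 'e': 9}
env['w'] = 12+4 = 16 → {'w': 16, 'e': 9}
env['v'] = env['e']+5 = 14 → {'w': 16, 'e': 9, 'v': 14}
sum of values = 39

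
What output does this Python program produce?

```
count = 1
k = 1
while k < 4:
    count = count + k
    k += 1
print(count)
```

k=1: count = 1+1 = 2
k=2: count = 2+2 = 4
k=3: count = 4+3 = 7

7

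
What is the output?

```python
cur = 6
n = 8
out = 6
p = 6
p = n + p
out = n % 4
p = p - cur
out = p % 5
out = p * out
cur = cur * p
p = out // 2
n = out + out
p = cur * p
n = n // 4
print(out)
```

24

p = 8+6 = 14
out = 8%4 = 0
p = 14-6 = 8
out = 8%5 = 3
out = 8*3 = 24
cur = 6*8 = 48
p = 24//2 = 12
n = 24+24 = 48
p = 48*12 = 576
n = 48//4 = 12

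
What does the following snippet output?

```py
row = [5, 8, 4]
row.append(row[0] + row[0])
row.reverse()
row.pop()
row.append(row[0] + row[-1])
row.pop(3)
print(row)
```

append row[0]+row[0] = 5+5 = 10 → [5, 8, 4, 10]
reverse → [10, 4, 8, 5]
pop() removes 5 → [10, 4, 8]
append row[0]+row[-1] = 10+8 = 18 → [10, 4, 8, 18]
pop(3) removes 18 → [10, 4, 8]

[10, 4, 8]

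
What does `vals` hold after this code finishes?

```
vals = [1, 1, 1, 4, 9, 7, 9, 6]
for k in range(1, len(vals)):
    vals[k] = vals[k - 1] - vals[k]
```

k=1: vals[1] = 1-1 = 0 → [1, 0, 1, 4, 9, 7, 9, 6]
k=2: vals[2] = 0-1 = -1 → [1, 0, -1, 4, 9, 7, 9, 6]
k=3: vals[3] = (-1)-4 = -5 → [1, 0, -1, -5, 9, 7, 9, 6]
k=4: vals[4] = (-5)-9 = -14 → [1, 0, -1, -5, -14, 7, 9, 6]
k=5: vals[5] = (-14)-7 = -21 → [1, 0, -1, -5, -14, -21, 9, 6]
k=6: vals[6] = (-21)-9 = -30 → [1, 0, -1, -5, -14, -21, -30, 6]
k=7: vals[7] = (-30)-6 = -36 → [1, 0, -1, -5, -14, -21, -30, -36]

[1, 0, -1, -5, -14, -21, -30, -36]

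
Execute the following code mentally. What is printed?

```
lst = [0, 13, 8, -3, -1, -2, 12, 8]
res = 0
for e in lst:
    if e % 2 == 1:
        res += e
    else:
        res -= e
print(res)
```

-17

e=0: not odd, res = 0-0 = 0
e=13: odd, res = 0+13 = 13
e=8: not odd, res = 13-8 = 5
e=-3: odd, res = 5+(-3) = 2
e=-1: odd, res = 2+(-1) = 1
e=-2: not odd, res = 1-(-2) = 3
e=12: not odd, res = 3-12 = -9
e=8: not odd, res = (-9)-8 = -17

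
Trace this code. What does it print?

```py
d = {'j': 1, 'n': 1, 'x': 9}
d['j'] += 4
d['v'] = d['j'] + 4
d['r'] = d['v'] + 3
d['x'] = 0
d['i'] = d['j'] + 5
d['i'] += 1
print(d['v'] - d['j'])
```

4

d['j'] = 1+4 = 5 → {'j': 5, 'n': 1, 'x': 9}
d['v'] = d['j']+4 = 9 → {'j': 5, 'n': 1, 'x': 9, 'v': 9}
d['r'] = d['v']+3 = 12 → {'j': 5, 'n': 1, 'x': 9, 'v': 9, 'r': 12}
d['x'] = 0 → {'j': 5, 'n': 1, 'x': 0, 'v': 9, 'r': 12}
d['i'] = d['j']+5 = 10 → {'j': 5, 'n': 1, 'x': 0, 'v': 9, 'r': 12, 'i': 10}
d['i'] = 10+1 = 11 → {'j': 5, 'n': 1, 'x': 0, 'v': 9, 'r': 12, 'i': 11}
d['v']-d['j'] = 9-5 = 4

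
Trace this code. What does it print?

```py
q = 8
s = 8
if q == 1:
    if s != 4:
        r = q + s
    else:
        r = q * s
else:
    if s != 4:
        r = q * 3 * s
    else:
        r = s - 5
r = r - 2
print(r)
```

q=8, s=8
q == 1 is False; s != 4 is True
→ r = q * 3 * s = 192
r = 192-2 = 190

190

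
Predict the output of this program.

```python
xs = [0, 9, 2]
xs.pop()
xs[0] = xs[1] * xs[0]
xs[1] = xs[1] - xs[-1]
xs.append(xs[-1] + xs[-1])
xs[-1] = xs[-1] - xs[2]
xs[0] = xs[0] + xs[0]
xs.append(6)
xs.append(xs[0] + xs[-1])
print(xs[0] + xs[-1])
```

6

pop() removes 2 → [0, 9]
xs[0] = xs[1]*xs[0] = 9*0 = 0 → [0, 9]
xs[1] = xs[1]-xs[-1] = 9-9 = 0 → [0, 0]
append xs[-1]+xs[-1] = 0+0 = 0 → [0, 0, 0]
xs[-1] = xs[-1]-xs[2] = 0-0 = 0 → [0, 0, 0]
xs[0] = xs[0]+xs[0] = 0+0 = 0 → [0, 0, 0]
append 6 → [0, 0, 0, 6]
append xs[0]+xs[-1] = 0+6 = 6 → [0, 0, 0, 6, 6]
xs[0]+xs[-1] = 0+6 = 6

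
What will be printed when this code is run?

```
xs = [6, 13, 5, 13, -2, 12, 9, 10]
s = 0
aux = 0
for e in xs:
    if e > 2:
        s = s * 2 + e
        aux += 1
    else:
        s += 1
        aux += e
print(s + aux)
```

e=6: >2, s = 0*2+6 = 6; aux=1
e=13: >2, s = 6*2+13 = 25; aux=2
e=5: >2, s = 25*2+5 = 55; aux=3
e=13: >2, s = 55*2+13 = 123; aux=4
e=-2: not >2, s = 123+1 = 124; aux=2
e=12: >2, s = 124*2+12 = 260; aux=3
e=9: >2, s = 260*2+9 = 529; aux=4
e=10: >2, s = 529*2+10 = 1068; aux=5
s+aux = 1068+5 = 1073

1073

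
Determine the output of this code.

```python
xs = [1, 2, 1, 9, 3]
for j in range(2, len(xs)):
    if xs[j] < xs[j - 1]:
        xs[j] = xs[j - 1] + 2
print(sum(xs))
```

j=2: 1<2, xs[2] = 2+2 = 4 → [1, 2, 4, 9, 3]
j=3: 9>=4, unchanged → [1, 2, 4, 9, 3]
j=4: 3<9, xs[4] = 9+2 = 11 → [1, 2, 4, 9, 11]
sum = 27

27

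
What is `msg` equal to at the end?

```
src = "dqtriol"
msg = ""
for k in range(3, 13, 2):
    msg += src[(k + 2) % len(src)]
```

'odtil'

k=3: add src[5]='o' → 'o'
k=5: add src[0]='d' → 'od'
k=7: add src[2]='t' → 'odt'
k=9: add src[4]='i' → 'odti'
k=11: add src[6]='l' → 'odtil'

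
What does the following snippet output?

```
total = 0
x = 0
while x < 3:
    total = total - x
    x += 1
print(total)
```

-3

x=0: total = 0-0 = 0
x=1: total = 0-1 = -1
x=2: total = (-1)-2 = -3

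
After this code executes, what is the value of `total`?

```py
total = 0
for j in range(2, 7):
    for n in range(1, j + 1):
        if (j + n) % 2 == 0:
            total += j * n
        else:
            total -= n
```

j=2,n=1: odd sum, total = 0-1 = -1
j=2,n=2: even sum, total = (-1)+4 = 3
j=3,n=1: even sum, total = 3+3 = 6
j=3,n=2: odd sum, total = 6-2 = 4
j=3,n=3: even sum, total = 4+9 = 13
j=4,n=1: odd sum, total = 13-1 = 12
j=4,n=2: even sum, total = 12+8 = 20
j=4,n=3: odd sum, total = 20-3 = 17
j=4,n=4: even sum, total = 17+16 = 33
j=5,n=1: even sum, total = 33+5 = 38
j=5,n=2: odd sum, total = 38-2 = 36
j=5,n=3: even sum, total = 36+15 = 51
j=5,n=4: odd sum, total = 51-4 = 47
j=5,n=5: even sum, total = 47+25 = 72
j=6,n=1: odd sum, total = 72-1 = 71
j=6,n=2: even sum, total = 71+12 = 83
j=6,n=3: odd sum, total = 83-3 = 80
j=6,n=4: even sum, total = 80+24 = 104
j=6,n=5: odd sum, total = 104-5 = 99
j=6,n=6: even sum, total = 99+36 = 135

135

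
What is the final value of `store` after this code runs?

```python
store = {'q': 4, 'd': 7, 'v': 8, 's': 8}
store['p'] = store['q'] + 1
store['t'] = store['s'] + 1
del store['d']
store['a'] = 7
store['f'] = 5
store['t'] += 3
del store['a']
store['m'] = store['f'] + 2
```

{'q': 4, 'v': 8, 's': 8, 'p': 5, 't': 12, 'f': 5, 'm': 7}

store['p'] = store['q']+1 = 5 → {'q': 4, 'd': 7, 'v': 8, 's': 8, 'p': 5}
store['t'] = store['s']+1 = 9 → {'q': 4, 'd': 7, 'v': 8, 's': 8, 'p': 5, 't': 9}
del 'd' → {'q': 4, 'v': 8, 's': 8, 'p': 5, 't': 9}
store['a'] = 7 → {'q': 4, 'v': 8, 's': 8, 'p': 5, 't': 9, 'a': 7}
store['f'] = 5 → {'q': 4, 'v': 8, 's': 8, 'p': 5, 't': 9, 'a': 7, 'f': 5}
store['t'] = 9+3 = 12 → {'q': 4, 'v': 8, 's': 8, 'p': 5, 't': 12, 'a': 7, 'f': 5}
del 'a' → {'q': 4, 'v': 8, 's': 8, 'p': 5, 't': 12, 'f': 5}
store['m'] = store['f']+2 = 7 → {'q': 4, 'v': 8, 's': 8, 'p': 5, 't': 12, 'f': 5, 'm': 7}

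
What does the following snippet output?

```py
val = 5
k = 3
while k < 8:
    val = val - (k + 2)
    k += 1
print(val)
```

-30

k=3: val = 5-5 = 0
k=4: val = 0-6 = -6
k=5: val = (-6)-7 = -13
k=6: val = (-13)-8 = -21
k=7: val = (-21)-9 = -30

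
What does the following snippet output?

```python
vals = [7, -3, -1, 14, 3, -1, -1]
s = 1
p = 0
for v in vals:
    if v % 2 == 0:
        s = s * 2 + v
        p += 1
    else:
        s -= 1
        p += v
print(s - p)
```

2

v=7: not even, s = 1-1 = 0; p=7
v=-3: not even, s = 0-1 = -1; p=4
v=-1: not even, s = (-1)-1 = -2; p=3
v=14: even, s = (-2)*2+14 = 10; p=4
v=3: not even, s = 10-1 = 9; p=7
v=-1: not even, s = 9-1 = 8; p=6
v=-1: not even, s = 8-1 = 7; p=5
s-p = 7-5 = 2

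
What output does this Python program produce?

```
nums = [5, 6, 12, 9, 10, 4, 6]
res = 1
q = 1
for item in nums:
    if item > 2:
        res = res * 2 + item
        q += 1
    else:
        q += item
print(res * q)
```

7664

item=5: >2, res = 1*2+5 = 7; q=2
item=6: >2, res = 7*2+6 = 20; q=3
item=12: >2, res = 20*2+12 = 52; q=4
item=9: >2, res = 52*2+9 = 113; q=5
item=10: >2, res = 113*2+10 = 236; q=6
item=4: >2, res = 236*2+4 = 476; q=7
item=6: >2, res = 476*2+6 = 958; q=8
res*q = 958*8 = 7664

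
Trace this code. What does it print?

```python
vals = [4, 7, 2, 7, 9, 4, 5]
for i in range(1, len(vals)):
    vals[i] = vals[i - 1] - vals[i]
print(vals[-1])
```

i=1: vals[1] = 4-7 = -3 → [4, -3, 2, 7, 9, 4, 5]
i=2: vals[2] = (-3)-2 = -5 → [4, -3, -5, 7, 9, 4, 5]
i=3: vals[3] = (-5)-7 = -12 → [4, -3, -5, -12, 9, 4, 5]
i=4: vals[4] = (-12)-9 = -21 → [4, -3, -5, -12, -21, 4, 5]
i=5: vals[5] = (-21)-4 = -25 → [4, -3, -5, -12, -21, -25, 5]
i=6: vals[6] = (-25)-5 = -30 → [4, -3, -5, -12, -21, -25, -30]

-30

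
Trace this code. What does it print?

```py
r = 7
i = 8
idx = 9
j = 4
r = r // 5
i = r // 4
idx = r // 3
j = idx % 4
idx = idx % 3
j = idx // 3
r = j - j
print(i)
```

r = 7//5 = 1
i = 1//4 = 0
idx = 1//3 = 0
j = 0%4 = 0
idx = 0%3 = 0
j = 0//3 = 0
r = 0-0 = 0

0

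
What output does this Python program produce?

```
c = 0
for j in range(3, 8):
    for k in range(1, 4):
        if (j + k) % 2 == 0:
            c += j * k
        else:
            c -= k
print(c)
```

j=3,k=1: even sum, c = 0+3 = 3
j=3,k=2: odd sum, c = 3-2 = 1
j=3,k=3: even sum, c = 1+9 = 10
j=4,k=1: odd sum, c = 10-1 = 9
j=4,k=2: even sum, c = 9+8 = 17
j=4,k=3: odd sum, c = 17-3 = 14
j=5,k=1: even sum, c = 14+5 = 19
j=5,k=2: odd sum, c = 19-2 = 17
j=5,k=3: even sum, c = 17+15 = 32
j=6,k=1: odd sum, c = 32-1 = 31
j=6,k=2: even sum, c = 31+12 = 43
j=6,k=3: odd sum, c = 43-3 = 40
j=7,k=1: even sum, c = 40+7 = 47
j=7,k=2: odd sum, c = 47-2 = 45
j=7,k=3: even sum, c = 45+21 = 66

66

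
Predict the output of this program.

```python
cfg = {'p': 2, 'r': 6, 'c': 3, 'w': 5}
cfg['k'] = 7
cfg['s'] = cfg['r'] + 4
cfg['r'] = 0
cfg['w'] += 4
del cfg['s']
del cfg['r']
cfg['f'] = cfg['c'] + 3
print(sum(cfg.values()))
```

27

cfg['k'] = 7 → {'p': 2, 'r': 6, 'c': 3, 'w': 5, 'k': 7}
cfg['s'] = cfg['r']+4 = 10 → {'p': 2, 'r': 6, 'c': 3, 'w': 5, 'k': 7, 's': 10}
cfg['r'] = 0 → {'p': 2, 'r': 0, 'c': 3, 'w': 5, 'k': 7, 's': 10}
cfg['w'] = 5+4 = 9 → {'p': 2, 'r': 0, 'c': 3, 'w': 9, 'k': 7, 's': 10}
del 's' → {'p': 2, 'r': 0, 'c': 3, 'w': 9, 'k': 7}
del 'r' → {'p': 2, 'c': 3, 'w': 9, 'k': 7}
cfg['f'] = cfg['c']+3 = 6 → {'p': 2, 'c': 3, 'w': 9, 'k': 7, 'f': 6}
sum of values = 27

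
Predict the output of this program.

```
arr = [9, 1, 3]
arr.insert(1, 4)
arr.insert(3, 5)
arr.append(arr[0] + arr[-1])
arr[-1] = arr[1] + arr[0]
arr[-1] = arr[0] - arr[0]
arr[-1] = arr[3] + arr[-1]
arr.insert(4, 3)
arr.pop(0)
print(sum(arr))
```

insert 4 at 1 → [9, 4, 1, 3]
insert 5 at 3 → [9, 4, 1, 5, 3]
append arr[0]+arr[-1] = 9+3 = 12 → [9, 4, 1, 5, 3, 12]
arr[-1] = arr[1]+arr[0] = 4+9 = 13 → [9, 4, 1, 5, 3, 13]
arr[-1] = arr[0]-arr[0] = 9-9 = 0 → [9, 4, 1, 5, 3, 0]
arr[-1] = arr[3]+arr[-1] = 5+0 = 5 → [9, 4, 1, 5, 3, 5]
insert 3 at 4 → [9, 4, 1, 5, 3, 3, 5]
pop(0) removes 9 → [4, 1, 5, 3, 3, 5]
sum = 21

21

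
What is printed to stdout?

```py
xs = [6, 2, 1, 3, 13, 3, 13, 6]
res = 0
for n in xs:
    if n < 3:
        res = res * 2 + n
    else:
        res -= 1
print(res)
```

-4

n=6: not <3, res = 0-1 = -1
n=2: <3, res = (-1)*2+2 = 0
n=1: <3, res = 0*2+1 = 1
n=3: not <3, res = 1-1 = 0
n=13: not <3, res = 0-1 = -1
n=3: not <3, res = (-1)-1 = -2
n=13: not <3, res = (-2)-1 = -3
n=6: not <3, res = (-3)-1 = -4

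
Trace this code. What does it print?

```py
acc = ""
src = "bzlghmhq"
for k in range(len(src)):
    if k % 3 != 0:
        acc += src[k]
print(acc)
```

zlhmq

k=0: skip
k=1: add 'z' → 'z'
k=2: add 'l' → 'zl'
k=3: skip
k=4: add 'h' → 'zlh'
k=5: add 'm' → 'zlhm'
k=6: skip
k=7: add 'q' → 'zlhmq'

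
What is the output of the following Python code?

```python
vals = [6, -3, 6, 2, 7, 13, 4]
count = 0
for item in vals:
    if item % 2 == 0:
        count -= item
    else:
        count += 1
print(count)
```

-15

item=6: even, count = 0-6 = -6
item=-3: not even, count = (-6)+1 = -5
item=6: even, count = (-5)-6 = -11
item=2: even, count = (-11)-2 = -13
item=7: not even, count = (-13)+1 = -12
item=13: not even, count = (-12)+1 = -11
item=4: even, count = (-11)-4 = -15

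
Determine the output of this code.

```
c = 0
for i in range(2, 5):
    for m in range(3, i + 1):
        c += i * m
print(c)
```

37

i=3,m=3: c = 0+9 = 9
i=4,m=3: c = 9+12 = 21
i=4,m=4: c = 21+16 = 37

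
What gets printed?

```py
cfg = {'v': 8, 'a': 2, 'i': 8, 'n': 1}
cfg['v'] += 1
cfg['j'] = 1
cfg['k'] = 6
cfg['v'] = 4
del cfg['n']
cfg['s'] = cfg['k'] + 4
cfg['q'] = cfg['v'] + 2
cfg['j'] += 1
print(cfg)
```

cfg['v'] = 8+1 = 9 → {'v': 9, 'a': 2, 'i': 8, 'n': 1}
cfg['j'] = 1 → {'v': 9, 'a': 2, 'i': 8, 'n': 1, 'j': 1}
cfg['k'] = 6 → {'v': 9, 'a': 2, 'i': 8, 'n': 1, 'j': 1, 'k': 6}
cfg['v'] = 4 → {'v': 4, 'a': 2, 'i': 8, 'n': 1, 'j': 1, 'k': 6}
del 'n' → {'v': 4, 'a': 2, 'i': 8, 'j': 1, 'k': 6}
cfg['s'] = cfg['k']+4 = 10 → {'v': 4, 'a': 2, 'i': 8, 'j': 1, 'k': 6, 's': 10}
cfg['q'] = cfg['v']+2 = 6 → {'v': 4, 'a': 2, 'i': 8, 'j': 1, 'k': 6, 's': 10, 'q': 6}
cfg['j'] = 1+1 = 2 → {'v': 4, 'a': 2, 'i': 8, 'j': 2, 'k': 6, 's': 10, 'q': 6}

{'v': 4, 'a': 2, 'i': 8, 'j': 2, 'k': 6, 's': 10, 'q': 6}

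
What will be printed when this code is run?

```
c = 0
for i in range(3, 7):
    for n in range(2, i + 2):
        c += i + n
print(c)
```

i=3,n=2: c = 0+5 = 5
i=3,n=3: c = 5+6 = 11
i=3,n=4: c = 11+7 = 18
i=4,n=2: c = 18+6 = 24
i=4,n=3: c = 24+7 = 31
i=4,n=4: c = 31+8 = 39
i=4,n=5: c = 39+9 = 48
i=5,n=2: c = 48+7 = 55
i=5,n=3: c = 55+8 = 63
i=5,n=4: c = 63+9 = 72
i=5,n=5: c = 72+10 = 82
i=5,n=6: c = 82+11 = 93
i=6,n=2: c = 93+8 = 101
i=6,n=3: c = 101+9 = 110
i=6,n=4: c = 110+10 = 120
i=6,n=5: c = 120+11 = 131
i=6,n=6: c = 131+12 = 143
i=6,n=7: c = 143+13 = 156

156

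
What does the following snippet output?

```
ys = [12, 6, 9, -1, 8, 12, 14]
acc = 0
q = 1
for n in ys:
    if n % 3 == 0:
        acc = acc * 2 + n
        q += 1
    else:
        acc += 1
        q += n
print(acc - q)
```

129

n=12: %3==0, acc = 0*2+12 = 12; q=2
n=6: %3==0, acc = 12*2+6 = 30; q=3
n=9: %3==0, acc = 30*2+9 = 69; q=4
n=-1: not %3==0, acc = 69+1 = 70; q=3
n=8: not %3==0, acc = 70+1 = 71; q=11
n=12: %3==0, acc = 71*2+12 = 154; q=12
n=14: not %3==0, acc = 154+1 = 155; q=26
acc-q = 155-26 = 129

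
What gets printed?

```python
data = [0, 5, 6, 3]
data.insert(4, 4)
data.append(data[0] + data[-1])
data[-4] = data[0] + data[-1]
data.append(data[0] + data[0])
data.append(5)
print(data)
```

insert 4 at 4 → [0, 5, 6, 3, 4]
append data[0]+data[-1] = 0+4 = 4 → [0, 5, 6, 3, 4, 4]
data[-4] = data[0]+data[-1] = 0+4 = 4 → [0, 5, 4, 3, 4, 4]
append data[0]+data[0] = 0+0 = 0 → [0, 5, 4, 3, 4, 4, 0]
append 5 → [0, 5, 4, 3, 4, 4, 0, 5]

[0, 5, 4, 3, 4, 4, 0, 5]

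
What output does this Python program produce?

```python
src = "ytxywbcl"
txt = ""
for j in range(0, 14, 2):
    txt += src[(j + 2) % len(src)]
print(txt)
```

j=0: add src[2]='x' → 'x'
j=2: add src[4]='w' → 'xw'
j=4: add src[6]='c' → 'xwc'
j=6: add src[0]='y' → 'xwcy'
j=8: add src[2]='x' → 'xwcyx'
j=10: add src[4]='w' → 'xwcyxw'
j=12: add src[6]='c' → 'xwcyxwc'

xwcyxwc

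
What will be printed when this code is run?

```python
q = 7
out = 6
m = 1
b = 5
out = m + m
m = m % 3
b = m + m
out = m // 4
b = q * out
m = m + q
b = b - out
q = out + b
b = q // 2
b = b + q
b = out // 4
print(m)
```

out = 1+1 = 2
m = 1%3 = 1
b = 1+1 = 2
out = 1//4 = 0
b = 7*0 = 0
m = 1+7 = 8
b = 0-0 = 0
q = 0+0 = 0
b = 0//2 = 0
b = 0+0 = 0
b = 0//4 = 0

8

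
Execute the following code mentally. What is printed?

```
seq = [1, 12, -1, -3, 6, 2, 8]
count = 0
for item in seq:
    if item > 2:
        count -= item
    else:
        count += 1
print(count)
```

item=1: not >2, count = 0+1 = 1
item=12: >2, count = 1-12 = -11
item=-1: not >2, count = (-11)+1 = -10
item=-3: not >2, count = (-10)+1 = -9
item=6: >2, count = (-9)-6 = -15
item=2: not >2, count = (-15)+1 = -14
item=8: >2, count = (-14)-8 = -22

-22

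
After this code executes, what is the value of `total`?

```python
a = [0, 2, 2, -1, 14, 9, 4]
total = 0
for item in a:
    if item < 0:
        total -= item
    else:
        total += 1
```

item=0: not <0, total = 0+1 = 1
item=2: not <0, total = 1+1 = 2
item=2: not <0, total = 2+1 = 3
item=-1: <0, total = 3-(-1) = 4
item=14: not <0, total = 4+1 = 5
item=9: not <0, total = 5+1 = 6
item=4: not <0, total = 6+1 = 7

7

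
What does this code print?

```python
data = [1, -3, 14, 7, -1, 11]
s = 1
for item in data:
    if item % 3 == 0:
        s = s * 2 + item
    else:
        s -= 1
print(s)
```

-7

item=1: not %3==0, s = 1-1 = 0
item=-3: %3==0, s = 0*2+(-3) = -3
item=14: not %3==0, s = (-3)-1 = -4
item=7: not %3==0, s = (-4)-1 = -5
item=-1: not %3==0, s = (-5)-1 = -6
item=11: not %3==0, s = (-6)-1 = -7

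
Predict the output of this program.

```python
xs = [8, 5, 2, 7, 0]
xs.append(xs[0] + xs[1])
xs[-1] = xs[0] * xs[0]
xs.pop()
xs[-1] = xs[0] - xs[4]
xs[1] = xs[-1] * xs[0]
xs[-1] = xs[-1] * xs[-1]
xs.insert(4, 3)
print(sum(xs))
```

148

append xs[0]+xs[1] = 8+5 = 13 → [8, 5, 2, 7, 0, 13]
xs[-1] = xs[0]*xs[0] = 8*8 = 64 → [8, 5, 2, 7, 0, 64]
pop() removes 64 → [8, 5, 2, 7, 0]
xs[-1] = xs[0]-xs[4] = 8-0 = 8 → [8, 5, 2, 7, 8]
xs[1] = xs[-1]*xs[0] = 8*8 = 64 → [8, 64, 2, 7, 8]
xs[-1] = xs[-1]*xs[-1] = 8*8 = 64 → [8, 64, 2, 7, 64]
insert 3 at 4 → [8, 64, 2, 7, 3, 64]
sum = 148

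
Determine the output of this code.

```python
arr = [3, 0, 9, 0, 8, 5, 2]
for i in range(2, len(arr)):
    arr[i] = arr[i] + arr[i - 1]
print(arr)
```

i=2: arr[2] = 9+0 = 9 → [3, 0, 9, 0, 8, 5, 2]
i=3: arr[3] = 0+9 = 9 → [3, 0, 9, 9, 8, 5, 2]
i=4: arr[4] = 8+9 = 17 → [3, 0, 9, 9, 17, 5, 2]
i=5: arr[5] = 5+17 = 22 → [3, 0, 9, 9, 17, 22, 2]
i=6: arr[6] = 2+22 = 24 → [3, 0, 9, 9, 17, 22, 24]

[3, 0, 9, 9, 17, 22, 24]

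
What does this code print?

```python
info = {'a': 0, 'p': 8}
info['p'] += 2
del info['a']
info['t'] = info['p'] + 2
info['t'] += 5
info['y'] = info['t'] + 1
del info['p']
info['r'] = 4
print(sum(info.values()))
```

info['p'] = 8+2 = 10 → {'a': 0, 'p': 10}
del 'a' → {'p': 10}
info['t'] = info['p']+2 = 12 → {'p': 10, 't': 12}
info['t'] = 12+5 = 17 → {'p': 10, 't': 17}
info['y'] = info['t']+1 = 18 → {'p': 10, 't': 17, 'y': 18}
del 'p' → {'t': 17, 'y': 18}
info['r'] = 4 → {'t': 17, 'y': 18, 'r': 4}
sum of values = 39

39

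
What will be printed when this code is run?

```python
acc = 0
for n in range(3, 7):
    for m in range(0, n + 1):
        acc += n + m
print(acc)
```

n=3,m=0: acc = 0+3 = 3
n=3,m=1: acc = 3+4 = 7
n=3,m=2: acc = 7+5 = 12
n=3,m=3: acc = 12+6 = 18
n=4,m=0: acc = 18+4 = 22
n=4,m=1: acc = 22+5 = 27
n=4,m=2: acc = 27+6 = 33
n=4,m=3: acc = 33+7 = 40
n=4,m=4: acc = 40+8 = 48
n=5,m=0: acc = 48+5 = 53
n=5,m=1: acc = 53+6 = 59
n=5,m=2: acc = 59+7 = 66
n=5,m=3: acc = 66+8 = 74
n=5,m=4: acc = 74+9 = 83
n=5,m=5: acc = 83+10 = 93
n=6,m=0: acc = 93+6 = 99
n=6,m=1: acc = 99+7 = 106
n=6,m=2: acc = 106+8 = 114
n=6,m=3: acc = 114+9 = 123
n=6,m=4: acc = 123+10 = 133
n=6,m=5: acc = 133+11 = 144
n=6,m=6: acc = 144+12 = 156

156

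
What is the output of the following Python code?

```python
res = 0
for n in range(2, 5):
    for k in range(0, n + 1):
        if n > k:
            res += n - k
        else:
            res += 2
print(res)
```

n=2,k=0: 2>0, res = 0+2 = 2
n=2,k=1: 2>1, res = 2+1 = 3
n=2,k=2: not 2>2, res = 3+2 = 5
n=3,k=0: 3>0, res = 5+3 = 8
n=3,k=1: 3>1, res = 8+2 = 10
n=3,k=2: 3>2, res = 10+1 = 11
n=3,k=3: not 3>3, res = 11+2 = 13
n=4,k=0: 4>0, res = 13+4 = 17
n=4,k=1: 4>1, res = 17+3 = 20
n=4,k=2: 4>2, res = 20+2 = 22
n=4,k=3: 4>3, res = 22+1 = 23
n=4,k=4: not 4>4, res = 23+2 = 25

25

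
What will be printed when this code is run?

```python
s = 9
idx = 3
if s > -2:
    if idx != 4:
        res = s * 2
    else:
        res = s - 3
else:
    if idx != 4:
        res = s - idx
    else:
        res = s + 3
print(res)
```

s=9, idx=3
s > -2 is True; idx != 4 is True
→ res = s * 2 = 18

18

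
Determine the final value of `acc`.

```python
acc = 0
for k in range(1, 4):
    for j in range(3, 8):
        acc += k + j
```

105

k=1,j=3: acc = 0+4 = 4
k=1,j=4: acc = 4+5 = 9
k=1,j=5: acc = 9+6 = 15
k=1,j=6: acc = 15+7 = 22
k=1,j=7: acc = 22+8 = 30
k=2,j=3: acc = 30+5 = 35
k=2,j=4: acc = 35+6 = 41
k=2,j=5: acc = 41+7 = 48
k=2,j=6: acc = 48+8 = 56
k=2,j=7: acc = 56+9 = 65
k=3,j=3: acc = 65+6 = 71
k=3,j=4: acc = 71+7 = 78
k=3,j=5: acc = 78+8 = 86
k=3,j=6: acc = 86+9 = 95
k=3,j=7: acc = 95+10 = 105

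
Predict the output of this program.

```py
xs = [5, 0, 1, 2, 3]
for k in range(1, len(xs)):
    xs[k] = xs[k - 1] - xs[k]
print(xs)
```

[5, 5, 4, 2, -1]

k=1: xs[1] = 5-0 = 5 → [5, 5, 1, 2, 3]
k=2: xs[2] = 5-1 = 4 → [5, 5, 4, 2, 3]
k=3: xs[3] = 4-2 = 2 → [5, 5, 4, 2, 3]
k=4: xs[4] = 2-3 = -1 → [5, 5, 4, 2, -1]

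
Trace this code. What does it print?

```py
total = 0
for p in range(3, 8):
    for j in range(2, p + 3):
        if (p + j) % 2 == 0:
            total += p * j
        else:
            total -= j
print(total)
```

p=3,j=2: odd sum, total = 0-2 = -2
p=3,j=3: even sum, total = (-2)+9 = 7
p=3,j=4: odd sum, total = 7-4 = 3
p=3,j=5: even sum, total = 3+15 = 18
p=4,j=2: even sum, total = 18+8 = 26
p=4,j=3: odd sum, total = 26-3 = 23
p=4,j=4: even sum, total = 23+16 = 39
p=4,j=5: odd sum, total = 39-5 = 34
p=4,j=6: even sum, total = 34+24 = 58
p=5,j=2: odd sum, total = 58-2 = 56
p=5,j=3: even sum, total = 56+15 = 71
p=5,j=4: odd sum, total = 71-4 = 67
p=5,j=5: even sum, total = 67+25 = 92
p=5,j=6: odd sum, total = 92-6 = 86
p=5,j=7: even sum, total = 86+35 = 121
p=6,j=2: even sum, total = 121+12 = 133
p=6,j=3: odd sum, total = 133-3 = 130
p=6,j=4: even sum, total = 130+24 = 154
p=6,j=5: odd sum, total = 154-5 = 149
p=6,j=6: even sum, total = 149+36 = 185
p=6,j=7: odd sum, total = 185-7 = 178
p=6,j=8: even sum, total = 178+48 = 226
p=7,j=2: odd sum, total = 226-2 = 224
p=7,j=3: even sum, total = 224+21 = 245
p=7,j=4: odd sum, total = 245-4 = 241
p=7,j=5: even sum, total = 241+35 = 276
p=7,j=6: odd sum, total = 276-6 = 270
p=7,j=7: even sum, total = 270+49 = 319
p=7,j=8: odd sum, total = 319-8 = 311
p=7,j=9: even sum, total = 311+63 = 374

374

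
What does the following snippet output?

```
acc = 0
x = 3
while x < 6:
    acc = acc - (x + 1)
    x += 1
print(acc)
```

x=3: acc = 0-4 = -4
x=4: acc = (-4)-5 = -9
x=5: acc = (-9)-6 = -15

-15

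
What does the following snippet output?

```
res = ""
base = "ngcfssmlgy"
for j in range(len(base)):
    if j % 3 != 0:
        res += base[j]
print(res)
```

gcsslg

j=0: skip
j=1: add 'g' → 'g'
j=2: add 'c' → 'gc'
j=3: skip
j=4: add 's' → 'gcs'
j=5: add 's' → 'gcss'
j=6: skip
j=7: add 'l' → 'gcssl'
j=8: add 'g' → 'gcsslg'
j=9: skip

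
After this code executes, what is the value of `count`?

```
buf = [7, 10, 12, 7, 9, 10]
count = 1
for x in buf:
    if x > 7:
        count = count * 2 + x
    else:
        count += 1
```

x=7: not >7, count = 1+1 = 2
x=10: >7, count = 2*2+10 = 14
x=12: >7, count = 14*2+12 = 40
x=7: not >7, count = 40+1 = 41
x=9: >7, count = 41*2+9 = 91
x=10: >7, count = 91*2+10 = 192

192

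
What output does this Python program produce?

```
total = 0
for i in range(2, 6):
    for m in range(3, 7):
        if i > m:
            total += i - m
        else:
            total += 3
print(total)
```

43

i=2,m=3: not 2>3, total = 0+3 = 3
i=2,m=4: not 2>4, total = 3+3 = 6
i=2,m=5: not 2>5, total = 6+3 = 9
i=2,m=6: not 2>6, total = 9+3 = 12
i=3,m=3: not 3>3, total = 12+3 = 15
i=3,m=4: not 3>4, total = 15+3 = 18
i=3,m=5: not 3>5, total = 18+3 = 21
i=3,m=6: not 3>6, total = 21+3 = 24
i=4,m=3: 4>3, total = 24+1 = 25
i=4,m=4: not 4>4, total = 25+3 = 28
i=4,m=5: not 4>5, total = 28+3 = 31
i=4,m=6: not 4>6, total = 31+3 = 34
i=5,m=3: 5>3, total = 34+2 = 36
i=5,m=4: 5>4, total = 36+1 = 37
i=5,m=5: not 5>5, total = 37+3 = 40
i=5,m=6: not 5>6, total = 40+3 = 43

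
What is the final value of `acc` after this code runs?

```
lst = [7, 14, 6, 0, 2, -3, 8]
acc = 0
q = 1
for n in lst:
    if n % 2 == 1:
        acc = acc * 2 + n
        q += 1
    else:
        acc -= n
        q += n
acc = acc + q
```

-8

n=7: odd, acc = 0*2+7 = 7; q=2
n=14: not odd, acc = 7-14 = -7; q=16
n=6: not odd, acc = (-7)-6 = -13; q=22
n=0: not odd, acc = (-13)-0 = -13; q=22
n=2: not odd, acc = (-13)-2 = -15; q=24
n=-3: odd, acc = (-15)*2+(-3) = -33; q=25
n=8: not odd, acc = (-33)-8 = -41; q=33
acc+q = (-41)+33 = -8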